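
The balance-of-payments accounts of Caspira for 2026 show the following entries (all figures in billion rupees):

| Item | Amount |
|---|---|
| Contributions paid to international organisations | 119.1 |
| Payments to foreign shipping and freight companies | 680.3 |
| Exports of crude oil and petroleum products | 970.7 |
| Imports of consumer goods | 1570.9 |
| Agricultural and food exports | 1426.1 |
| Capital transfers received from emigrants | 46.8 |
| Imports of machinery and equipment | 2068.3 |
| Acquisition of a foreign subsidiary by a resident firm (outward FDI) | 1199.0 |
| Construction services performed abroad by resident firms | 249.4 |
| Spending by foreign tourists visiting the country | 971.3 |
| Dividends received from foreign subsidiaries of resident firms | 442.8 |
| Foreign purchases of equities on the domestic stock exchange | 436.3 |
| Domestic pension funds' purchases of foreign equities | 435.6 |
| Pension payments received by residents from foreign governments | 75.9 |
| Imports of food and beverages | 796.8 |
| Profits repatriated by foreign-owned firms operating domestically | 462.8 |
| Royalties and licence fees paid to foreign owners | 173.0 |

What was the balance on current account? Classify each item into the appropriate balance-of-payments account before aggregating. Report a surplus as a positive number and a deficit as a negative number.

Goods: -2068.3 - 1570.9 - 796.8 + 970.7 + 1426.1 = -2039.2
Services: 249.4 + 971.3 - 680.3 - 173.0 = 367.4
Primary income: 442.8 - 462.8 = -20.0
Secondary income: 75.9 - 119.1 = -43.2
Current account = (-2039.2) + 367.4 + (-20.0) + (-43.2) = -1735.0
(Excluded from the current account — capital account: capital transfers received from emigrants 46.8; financial account: acquisition of a foreign subsidiary by a resident firm (outward FDI) 1199.0, foreign purchases of equities on the domestic stock exchange 436.3, domestic pension funds' purchases of foreign equities 435.6.)

-1735.0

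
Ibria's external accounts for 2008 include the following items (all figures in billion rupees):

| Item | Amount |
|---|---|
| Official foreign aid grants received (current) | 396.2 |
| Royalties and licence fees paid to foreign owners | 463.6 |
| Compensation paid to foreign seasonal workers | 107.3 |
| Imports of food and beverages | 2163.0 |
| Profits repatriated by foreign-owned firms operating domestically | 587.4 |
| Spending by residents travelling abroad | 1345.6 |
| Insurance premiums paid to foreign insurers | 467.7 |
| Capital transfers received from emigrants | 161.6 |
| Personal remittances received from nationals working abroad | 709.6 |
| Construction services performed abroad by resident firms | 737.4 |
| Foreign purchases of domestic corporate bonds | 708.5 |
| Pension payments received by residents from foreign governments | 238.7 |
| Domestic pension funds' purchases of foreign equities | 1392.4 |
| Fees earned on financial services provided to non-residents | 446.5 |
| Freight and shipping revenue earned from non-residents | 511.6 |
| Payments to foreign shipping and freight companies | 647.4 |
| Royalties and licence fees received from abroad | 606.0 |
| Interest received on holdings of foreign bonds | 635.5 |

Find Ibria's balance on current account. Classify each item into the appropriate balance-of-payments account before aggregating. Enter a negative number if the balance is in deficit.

-1500.5

Goods: -2163.0
Services: 511.6 - 1345.6 + 737.4 - 647.4 + 606.0 - 467.7 + 446.5 - 463.6 = -622.8
Primary income: -107.3 - 587.4 + 635.5 = -59.2
Secondary income: 238.7 + 396.2 + 709.6 = 1344.5
Current account = (-2163.0) + (-622.8) + (-59.2) + 1344.5 = -1500.5
(Excluded from the current account — capital account: capital transfers received from emigrants 161.6; financial account: foreign purchases of domestic corporate bonds 708.5, domestic pension funds' purchases of foreign equities 1392.4.)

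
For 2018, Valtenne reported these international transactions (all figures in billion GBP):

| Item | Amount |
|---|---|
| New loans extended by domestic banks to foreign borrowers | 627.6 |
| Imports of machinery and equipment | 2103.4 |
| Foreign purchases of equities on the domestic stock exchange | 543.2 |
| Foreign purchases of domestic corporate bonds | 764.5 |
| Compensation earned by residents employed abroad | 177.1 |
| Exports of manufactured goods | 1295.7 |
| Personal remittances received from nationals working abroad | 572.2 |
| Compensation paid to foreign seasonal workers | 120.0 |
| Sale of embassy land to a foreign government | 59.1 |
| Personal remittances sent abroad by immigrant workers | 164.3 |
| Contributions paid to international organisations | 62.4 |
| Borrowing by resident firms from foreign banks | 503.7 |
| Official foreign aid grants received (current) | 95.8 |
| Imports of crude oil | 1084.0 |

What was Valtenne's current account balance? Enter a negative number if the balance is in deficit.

-1393.3

Goods: 1295.7 - 2103.4 - 1084.0 = -1891.7
Primary income: -120.0 + 177.1 = 57.1
Secondary income: 572.2 + 95.8 - 164.3 - 62.4 = 441.3
Current account = (-1891.7) + 57.1 + 441.3 = -1393.3
(Excluded from the current account — financial account: new loans extended by domestic banks to foreign borrowers 627.6, foreign purchases of equities on the domestic stock exchange 543.2, foreign purchases of domestic corporate bonds 764.5, borrowing by resident firms from foreign banks 503.7; capital account: sale of embassy land to a foreign government 59.1.)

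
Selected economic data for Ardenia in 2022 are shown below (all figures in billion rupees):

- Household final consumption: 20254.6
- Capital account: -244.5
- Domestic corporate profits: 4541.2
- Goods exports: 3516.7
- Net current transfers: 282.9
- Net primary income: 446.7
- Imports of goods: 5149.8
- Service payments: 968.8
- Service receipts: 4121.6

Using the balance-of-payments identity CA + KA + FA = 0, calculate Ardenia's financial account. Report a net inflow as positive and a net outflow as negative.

Goods balance = 3516.7 - 5149.8 = -1633.1
Services balance = 4121.6 - 968.8 = 3152.8
Trade balance (goods + services) = -1633.1 + 3152.8 = 1519.7
Net primary income = 446.7
Net secondary income = 282.9
Current account = 1519.7 + 446.7 + 282.9 = 2249.3
Financial account = -(2249.3 + (-244.5)) = -2004.8

-2004.8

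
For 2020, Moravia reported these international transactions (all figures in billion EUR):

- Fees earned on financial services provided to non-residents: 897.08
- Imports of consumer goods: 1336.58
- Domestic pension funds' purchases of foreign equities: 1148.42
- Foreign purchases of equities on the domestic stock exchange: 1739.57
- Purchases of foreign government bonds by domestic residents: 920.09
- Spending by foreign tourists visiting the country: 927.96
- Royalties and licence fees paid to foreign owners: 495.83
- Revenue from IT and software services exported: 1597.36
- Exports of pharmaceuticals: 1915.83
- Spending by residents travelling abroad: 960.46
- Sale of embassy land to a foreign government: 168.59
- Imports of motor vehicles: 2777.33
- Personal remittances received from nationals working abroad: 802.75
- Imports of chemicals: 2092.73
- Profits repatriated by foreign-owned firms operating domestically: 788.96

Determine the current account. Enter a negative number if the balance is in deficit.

Goods: 1915.83 - 2092.73 - 1336.58 - 2777.33 = -4290.81
Services: 1597.36 + 897.08 - 960.46 - 495.83 + 927.96 = 1966.11
Primary income: -788.96
Secondary income: 802.75
Current account = (-4290.81) + 1966.11 + (-788.96) + 802.75 = -2310.91
(Excluded from the current account — financial account: domestic pension funds' purchases of foreign equities 1148.42, foreign purchases of equities on the domestic stock exchange 1739.57, purchases of foreign government bonds by domestic residents 920.09; capital account: sale of embassy land to a foreign government 168.59.)

-2310.91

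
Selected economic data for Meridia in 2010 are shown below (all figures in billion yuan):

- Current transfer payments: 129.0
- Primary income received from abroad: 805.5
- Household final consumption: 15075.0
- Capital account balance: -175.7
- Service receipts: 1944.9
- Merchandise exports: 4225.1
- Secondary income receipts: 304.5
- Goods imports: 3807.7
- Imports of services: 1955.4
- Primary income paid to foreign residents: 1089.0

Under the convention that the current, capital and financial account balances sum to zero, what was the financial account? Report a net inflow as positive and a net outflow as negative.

-123.2

Goods balance = 4225.1 - 3807.7 = 417.4
Services balance = 1944.9 - 1955.4 = -10.5
Trade balance (goods + services) = 417.4 + (-10.5) = 406.9
Net primary income = 805.5 - 1089.0 = -283.5
Net secondary income = 304.5 - 129.0 = 175.5
Current account = 406.9 + (-283.5) + 175.5 = 298.9
Financial account = -(298.9 + (-175.7)) = -123.2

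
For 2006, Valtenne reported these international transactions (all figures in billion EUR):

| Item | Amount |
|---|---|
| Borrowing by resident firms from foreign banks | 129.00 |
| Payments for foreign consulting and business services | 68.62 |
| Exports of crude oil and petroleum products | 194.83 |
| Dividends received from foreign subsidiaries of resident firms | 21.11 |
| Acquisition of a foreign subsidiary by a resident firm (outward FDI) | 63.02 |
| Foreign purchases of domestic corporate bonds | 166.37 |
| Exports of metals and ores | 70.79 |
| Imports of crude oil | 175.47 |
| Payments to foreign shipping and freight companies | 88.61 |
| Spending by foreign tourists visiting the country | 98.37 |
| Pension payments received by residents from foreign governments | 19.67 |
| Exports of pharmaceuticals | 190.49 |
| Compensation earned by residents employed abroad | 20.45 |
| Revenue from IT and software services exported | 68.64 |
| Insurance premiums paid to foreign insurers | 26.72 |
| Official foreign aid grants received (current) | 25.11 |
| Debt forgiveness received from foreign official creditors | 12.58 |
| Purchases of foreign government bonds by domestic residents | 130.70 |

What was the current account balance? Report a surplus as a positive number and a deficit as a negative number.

350.04

Goods: 190.49 + 70.79 - 175.47 + 194.83 = 280.64
Services: -68.62 - 26.72 + 98.37 + 68.64 - 88.61 = -16.94
Primary income: 20.45 + 21.11 = 41.56
Secondary income: 25.11 + 19.67 = 44.78
Current account = 280.64 + (-16.94) + 41.56 + 44.78 = 350.04
(Excluded from the current account — financial account: borrowing by resident firms from foreign banks 129.00, acquisition of a foreign subsidiary by a resident firm (outward FDI) 63.02, foreign purchases of domestic corporate bonds 166.37, purchases of foreign government bonds by domestic residents 130.70; capital account: debt forgiveness received from foreign official creditors 12.58.)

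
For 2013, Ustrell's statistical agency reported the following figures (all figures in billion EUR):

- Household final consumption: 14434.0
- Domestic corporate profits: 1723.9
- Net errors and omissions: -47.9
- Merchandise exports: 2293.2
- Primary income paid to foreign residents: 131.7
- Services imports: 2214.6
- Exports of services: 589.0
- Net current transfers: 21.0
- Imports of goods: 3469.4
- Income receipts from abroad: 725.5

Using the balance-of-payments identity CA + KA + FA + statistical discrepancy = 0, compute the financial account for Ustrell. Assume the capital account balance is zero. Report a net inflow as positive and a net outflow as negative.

2234.9

Goods balance = 2293.2 - 3469.4 = -1176.2
Services balance = 589.0 - 2214.6 = -1625.6
Trade balance (goods + services) = -1176.2 + (-1625.6) = -2801.8
Net primary income = 725.5 - 131.7 = 593.8
Net secondary income = 21.0
Current account = -2801.8 + 593.8 + 21.0 = -2187.0
Financial account = -(-2187.0 + (-47.9)) = 2234.9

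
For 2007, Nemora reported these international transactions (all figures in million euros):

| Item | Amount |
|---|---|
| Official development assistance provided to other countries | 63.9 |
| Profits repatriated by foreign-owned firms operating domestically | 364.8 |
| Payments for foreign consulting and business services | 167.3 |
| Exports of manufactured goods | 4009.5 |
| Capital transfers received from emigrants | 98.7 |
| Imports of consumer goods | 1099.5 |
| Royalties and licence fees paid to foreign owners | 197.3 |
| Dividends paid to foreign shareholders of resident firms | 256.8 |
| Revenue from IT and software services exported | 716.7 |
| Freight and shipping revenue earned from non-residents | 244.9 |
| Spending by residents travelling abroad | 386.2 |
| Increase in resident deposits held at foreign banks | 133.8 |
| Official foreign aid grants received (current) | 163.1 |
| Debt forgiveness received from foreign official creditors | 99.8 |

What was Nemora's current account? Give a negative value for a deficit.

Goods: 4009.5 - 1099.5 = 2910.0
Services: 244.9 + 716.7 - 167.3 - 386.2 - 197.3 = 210.8
Primary income: -256.8 - 364.8 = -621.6
Secondary income: 163.1 - 63.9 = 99.2
Current account = 2910.0 + 210.8 + (-621.6) + 99.2 = 2598.4
(Excluded from the current account — capital account: capital transfers received from emigrants 98.7, debt forgiveness received from foreign official creditors 99.8; financial account: increase in resident deposits held at foreign banks 133.8.)

2598.4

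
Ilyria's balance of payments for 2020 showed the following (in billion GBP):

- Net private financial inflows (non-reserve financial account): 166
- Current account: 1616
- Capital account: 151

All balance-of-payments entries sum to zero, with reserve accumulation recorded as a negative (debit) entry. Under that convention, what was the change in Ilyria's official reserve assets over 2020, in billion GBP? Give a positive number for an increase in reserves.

Official reserve transactions balance = -(1616 + 151 + 166) = -1933
An accumulation of reserves is recorded as a debit (negative entry), so the change in the stock of reserves is the negative of that balance.
Change in official reserves = -(-1933) = 1933

1933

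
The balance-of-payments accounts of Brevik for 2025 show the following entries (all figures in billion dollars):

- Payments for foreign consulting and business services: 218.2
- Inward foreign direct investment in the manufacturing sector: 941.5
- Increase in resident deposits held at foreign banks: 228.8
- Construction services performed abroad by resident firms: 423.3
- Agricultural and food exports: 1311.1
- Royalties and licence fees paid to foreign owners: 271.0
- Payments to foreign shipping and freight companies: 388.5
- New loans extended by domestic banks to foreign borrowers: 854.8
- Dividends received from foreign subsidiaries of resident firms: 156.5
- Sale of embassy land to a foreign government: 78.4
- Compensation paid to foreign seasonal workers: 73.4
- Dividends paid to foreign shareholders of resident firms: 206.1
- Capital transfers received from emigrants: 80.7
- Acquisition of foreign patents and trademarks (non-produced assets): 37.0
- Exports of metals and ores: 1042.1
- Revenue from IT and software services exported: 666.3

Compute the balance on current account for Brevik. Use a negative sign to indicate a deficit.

Goods: 1042.1 + 1311.1 = 2353.2
Services: -218.2 + 666.3 + 423.3 - 388.5 - 271.0 = 211.9
Primary income: 156.5 - 206.1 - 73.4 = -123.0
Current account = 2353.2 + 211.9 + (-123.0) = 2442.1
(Excluded from the current account — financial account: inward foreign direct investment in the manufacturing sector 941.5, increase in resident deposits held at foreign banks 228.8, new loans extended by domestic banks to foreign borrowers 854.8; capital account: sale of embassy land to a foreign government 78.4, capital transfers received from emigrants 80.7, acquisition of foreign patents and trademarks (non-produced assets) 37.0.)

2442.1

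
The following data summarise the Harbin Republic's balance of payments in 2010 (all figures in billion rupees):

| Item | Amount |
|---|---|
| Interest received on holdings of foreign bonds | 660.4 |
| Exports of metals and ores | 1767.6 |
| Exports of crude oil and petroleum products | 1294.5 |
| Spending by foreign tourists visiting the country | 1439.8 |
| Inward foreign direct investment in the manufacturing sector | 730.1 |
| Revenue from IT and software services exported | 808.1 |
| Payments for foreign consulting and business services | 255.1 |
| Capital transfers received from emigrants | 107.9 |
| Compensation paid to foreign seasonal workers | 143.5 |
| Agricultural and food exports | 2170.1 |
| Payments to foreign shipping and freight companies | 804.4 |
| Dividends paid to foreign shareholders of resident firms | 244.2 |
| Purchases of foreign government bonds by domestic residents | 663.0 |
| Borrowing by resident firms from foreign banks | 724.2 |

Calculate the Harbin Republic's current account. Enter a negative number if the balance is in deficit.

6693.3

Goods: 2170.1 + 1767.6 + 1294.5 = 5232.2
Services: -804.4 + 1439.8 - 255.1 + 808.1 = 1188.4
Primary income: -244.2 + 660.4 - 143.5 = 272.7
Current account = 5232.2 + 1188.4 + 272.7 = 6693.3
(Excluded from the current account — financial account: inward foreign direct investment in the manufacturing sector 730.1, purchases of foreign government bonds by domestic residents 663.0, borrowing by resident firms from foreign banks 724.2; capital account: capital transfers received from emigrants 107.9.)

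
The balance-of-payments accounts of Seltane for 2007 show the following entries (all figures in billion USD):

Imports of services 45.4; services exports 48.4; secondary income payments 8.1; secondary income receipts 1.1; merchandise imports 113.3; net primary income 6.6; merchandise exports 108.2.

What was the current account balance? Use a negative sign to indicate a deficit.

Goods balance = 108.2 - 113.3 = -5.1
Services balance = 48.4 - 45.4 = 3.0
Trade balance (goods + services) = -5.1 + 3.0 = -2.1
Net primary income = 6.6
Net secondary income = 1.1 - 8.1 = -7.0
Current account = -2.1 + 6.6 + (-7.0) = -2.5

-2.5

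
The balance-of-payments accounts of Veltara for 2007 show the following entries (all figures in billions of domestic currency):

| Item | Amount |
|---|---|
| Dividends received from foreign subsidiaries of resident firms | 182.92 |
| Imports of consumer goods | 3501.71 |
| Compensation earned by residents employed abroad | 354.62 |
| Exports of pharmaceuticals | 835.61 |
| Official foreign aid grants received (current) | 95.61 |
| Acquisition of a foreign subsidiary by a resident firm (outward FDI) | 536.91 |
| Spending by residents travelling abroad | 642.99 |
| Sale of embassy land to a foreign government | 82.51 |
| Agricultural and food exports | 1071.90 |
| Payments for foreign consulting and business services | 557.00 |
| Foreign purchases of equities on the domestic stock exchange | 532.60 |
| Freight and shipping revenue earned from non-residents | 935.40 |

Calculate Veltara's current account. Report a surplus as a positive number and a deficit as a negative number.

Goods: 835.61 + 1071.90 - 3501.71 = -1594.20
Services: -557.00 + 935.40 - 642.99 = -264.59
Primary income: 182.92 + 354.62 = 537.54
Secondary income: 95.61
Current account = (-1594.20) + (-264.59) + 537.54 + 95.61 = -1225.64
(Excluded from the current account — financial account: acquisition of a foreign subsidiary by a resident firm (outward FDI) 536.91, foreign purchases of equities on the domestic stock exchange 532.60; capital account: sale of embassy land to a foreign government 82.51.)

-1225.64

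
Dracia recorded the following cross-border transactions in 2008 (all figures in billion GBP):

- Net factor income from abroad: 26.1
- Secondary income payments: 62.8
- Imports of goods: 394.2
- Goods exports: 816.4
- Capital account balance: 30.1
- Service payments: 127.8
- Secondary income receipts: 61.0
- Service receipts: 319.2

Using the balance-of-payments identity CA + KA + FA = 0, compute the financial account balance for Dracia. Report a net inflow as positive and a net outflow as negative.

-668.0

Goods balance = 816.4 - 394.2 = 422.2
Services balance = 319.2 - 127.8 = 191.4
Trade balance (goods + services) = 422.2 + 191.4 = 613.6
Net primary income = 26.1
Net secondary income = 61.0 - 62.8 = -1.8
Current account = 613.6 + 26.1 + (-1.8) = 637.9
Financial account = -(637.9 + 30.1) = -668.0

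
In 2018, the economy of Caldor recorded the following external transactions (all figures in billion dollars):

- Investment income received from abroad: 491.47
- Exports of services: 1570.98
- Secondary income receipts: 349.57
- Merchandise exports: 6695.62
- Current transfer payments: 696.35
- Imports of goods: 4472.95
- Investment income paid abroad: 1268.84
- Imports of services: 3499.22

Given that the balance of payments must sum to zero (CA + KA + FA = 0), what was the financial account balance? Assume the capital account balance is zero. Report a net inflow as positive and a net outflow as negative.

Goods balance = 6695.62 - 4472.95 = 2222.67
Services balance = 1570.98 - 3499.22 = -1928.24
Trade balance (goods + services) = 2222.67 + (-1928.24) = 294.43
Net primary income = 491.47 - 1268.84 = -777.37
Net secondary income = 349.57 - 696.35 = -346.78
Current account = 294.43 + (-777.37) + (-346.78) = -829.72
Financial account = -(-829.72) = 829.72

829.72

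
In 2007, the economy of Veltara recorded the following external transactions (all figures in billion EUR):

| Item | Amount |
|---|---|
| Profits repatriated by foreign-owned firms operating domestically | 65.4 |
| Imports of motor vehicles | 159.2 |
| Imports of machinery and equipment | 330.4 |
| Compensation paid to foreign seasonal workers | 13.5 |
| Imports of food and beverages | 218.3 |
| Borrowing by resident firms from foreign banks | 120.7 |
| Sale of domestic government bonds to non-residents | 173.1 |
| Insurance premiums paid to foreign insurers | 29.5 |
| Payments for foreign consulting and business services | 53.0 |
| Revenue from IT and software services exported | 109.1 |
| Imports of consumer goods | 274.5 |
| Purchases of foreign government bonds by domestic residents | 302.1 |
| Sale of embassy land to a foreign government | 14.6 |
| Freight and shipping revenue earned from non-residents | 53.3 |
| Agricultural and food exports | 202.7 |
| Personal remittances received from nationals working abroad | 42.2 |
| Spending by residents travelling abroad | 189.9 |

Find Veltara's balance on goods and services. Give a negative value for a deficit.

Goods: -274.5 + 202.7 - 218.3 - 159.2 - 330.4 = -779.7
Services: 53.3 - 29.5 - 189.9 - 53.0 + 109.1 = -110.0
Trade balance = -779.7 + (-110.0) = -889.7
(Excluded from the trade balance — primary income: profits repatriated by foreign-owned firms operating domestically 65.4, compensation paid to foreign seasonal workers 13.5; financial account: borrowing by resident firms from foreign banks 120.7, sale of domestic government bonds to non-residents 173.1, purchases of foreign government bonds by domestic residents 302.1; capital account: sale of embassy land to a foreign government 14.6; secondary income: personal remittances received from nationals working abroad 42.2.)

-889.7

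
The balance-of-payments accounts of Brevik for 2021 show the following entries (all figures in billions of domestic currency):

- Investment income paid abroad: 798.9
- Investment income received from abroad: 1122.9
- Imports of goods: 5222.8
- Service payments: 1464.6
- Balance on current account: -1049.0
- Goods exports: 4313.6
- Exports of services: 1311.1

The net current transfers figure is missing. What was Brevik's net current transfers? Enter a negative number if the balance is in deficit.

Current account = goods balance + services balance + net primary income + net secondary income
Sum of the known components = -738.7
Net current transfers = CA - (known components) = -1049.0 - (-738.7) = -310.3

-310.3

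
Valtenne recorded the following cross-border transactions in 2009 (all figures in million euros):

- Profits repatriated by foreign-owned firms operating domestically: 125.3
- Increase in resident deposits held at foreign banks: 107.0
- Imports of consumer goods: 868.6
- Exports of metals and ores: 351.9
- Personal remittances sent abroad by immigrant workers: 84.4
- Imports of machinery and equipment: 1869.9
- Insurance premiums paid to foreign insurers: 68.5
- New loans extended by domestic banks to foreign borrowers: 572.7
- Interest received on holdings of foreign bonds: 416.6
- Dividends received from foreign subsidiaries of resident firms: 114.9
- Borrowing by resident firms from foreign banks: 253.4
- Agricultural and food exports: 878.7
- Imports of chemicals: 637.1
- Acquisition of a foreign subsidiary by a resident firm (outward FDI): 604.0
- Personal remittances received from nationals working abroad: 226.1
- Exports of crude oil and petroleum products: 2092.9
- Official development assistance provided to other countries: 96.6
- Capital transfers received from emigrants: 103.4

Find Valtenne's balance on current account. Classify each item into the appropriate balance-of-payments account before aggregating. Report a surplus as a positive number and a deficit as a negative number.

330.7

Goods: 351.9 - 637.1 + 878.7 - 868.6 + 2092.9 - 1869.9 = -52.1
Services: -68.5
Primary income: 114.9 - 125.3 + 416.6 = 406.2
Secondary income: -84.4 + 226.1 - 96.6 = 45.1
Current account = (-52.1) + (-68.5) + 406.2 + 45.1 = 330.7
(Excluded from the current account — financial account: increase in resident deposits held at foreign banks 107.0, new loans extended by domestic banks to foreign borrowers 572.7, borrowing by resident firms from foreign banks 253.4, acquisition of a foreign subsidiary by a resident firm (outward FDI) 604.0; capital account: capital transfers received from emigrants 103.4.)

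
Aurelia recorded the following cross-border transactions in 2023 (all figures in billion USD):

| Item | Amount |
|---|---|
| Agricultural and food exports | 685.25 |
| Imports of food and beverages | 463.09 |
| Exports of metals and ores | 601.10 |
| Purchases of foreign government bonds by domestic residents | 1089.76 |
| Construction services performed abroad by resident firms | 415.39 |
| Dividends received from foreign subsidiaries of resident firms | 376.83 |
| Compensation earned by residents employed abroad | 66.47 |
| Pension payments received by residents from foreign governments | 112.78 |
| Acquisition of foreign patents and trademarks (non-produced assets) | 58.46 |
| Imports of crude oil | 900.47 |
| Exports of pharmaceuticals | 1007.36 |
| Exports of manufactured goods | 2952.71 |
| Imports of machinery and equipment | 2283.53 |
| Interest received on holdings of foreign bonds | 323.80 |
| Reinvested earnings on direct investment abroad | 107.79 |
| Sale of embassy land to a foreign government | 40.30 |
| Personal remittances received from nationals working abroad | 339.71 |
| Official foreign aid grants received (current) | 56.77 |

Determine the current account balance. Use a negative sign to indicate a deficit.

3398.87

Goods: 1007.36 + 685.25 - 900.47 - 2283.53 + 2952.71 - 463.09 + 601.10 = 1599.33
Services: 415.39
Primary income: 323.80 + 66.47 + 376.83 + 107.79 = 874.89
Secondary income: 112.78 + 339.71 + 56.77 = 509.26
Current account = 1599.33 + 415.39 + 874.89 + 509.26 = 3398.87
(Excluded from the current account — financial account: purchases of foreign government bonds by domestic residents 1089.76; capital account: acquisition of foreign patents and trademarks (non-produced assets) 58.46, sale of embassy land to a foreign government 40.30.)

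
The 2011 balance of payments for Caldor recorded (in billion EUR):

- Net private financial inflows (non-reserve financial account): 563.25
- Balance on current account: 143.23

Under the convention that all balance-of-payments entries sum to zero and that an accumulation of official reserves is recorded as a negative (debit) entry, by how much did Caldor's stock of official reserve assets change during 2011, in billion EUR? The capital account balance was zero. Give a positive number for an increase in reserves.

Official reserve transactions balance = -(143.23 + 563.25) = -706.48
An accumulation of reserves is recorded as a debit (negative entry), so the change in the stock of reserves is the negative of that balance.
Change in official reserves = -(-706.48) = 706.48

706.48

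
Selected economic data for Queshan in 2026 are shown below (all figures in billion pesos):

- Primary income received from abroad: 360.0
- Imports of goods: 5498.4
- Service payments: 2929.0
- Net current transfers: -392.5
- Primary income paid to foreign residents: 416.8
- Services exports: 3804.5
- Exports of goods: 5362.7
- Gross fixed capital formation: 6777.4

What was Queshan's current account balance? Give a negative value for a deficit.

Goods balance = 5362.7 - 5498.4 = -135.7
Services balance = 3804.5 - 2929.0 = 875.5
Trade balance (goods + services) = -135.7 + 875.5 = 739.8
Net primary income = 360.0 - 416.8 = -56.8
Net secondary income = -392.5
Current account = 739.8 + (-56.8) + (-392.5) = 290.5

290.5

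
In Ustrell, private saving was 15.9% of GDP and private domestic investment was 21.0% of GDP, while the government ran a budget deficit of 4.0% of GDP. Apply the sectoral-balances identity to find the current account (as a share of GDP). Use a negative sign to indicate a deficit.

-9.1

By the sectoral-balances identity, CA = (S_private - I) + (T - G).
Private balance = 15.9 - 21.0 = -5.1
Government balance (T - G) = -4.0
CA = -5.1 + (-4.0) = -9.1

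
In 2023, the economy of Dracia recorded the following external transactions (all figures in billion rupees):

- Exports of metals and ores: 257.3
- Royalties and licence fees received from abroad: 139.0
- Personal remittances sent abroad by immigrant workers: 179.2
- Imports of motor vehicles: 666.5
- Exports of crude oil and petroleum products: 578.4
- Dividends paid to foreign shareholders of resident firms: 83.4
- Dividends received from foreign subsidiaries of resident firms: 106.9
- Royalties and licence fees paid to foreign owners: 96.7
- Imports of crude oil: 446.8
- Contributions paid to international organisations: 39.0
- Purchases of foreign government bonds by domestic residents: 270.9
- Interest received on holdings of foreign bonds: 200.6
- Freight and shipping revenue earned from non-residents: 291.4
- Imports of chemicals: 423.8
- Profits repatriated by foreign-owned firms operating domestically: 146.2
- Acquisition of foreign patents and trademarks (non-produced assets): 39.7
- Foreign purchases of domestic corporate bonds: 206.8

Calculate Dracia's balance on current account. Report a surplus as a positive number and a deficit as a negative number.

Goods: 257.3 - 446.8 - 666.5 + 578.4 - 423.8 = -701.4
Services: 291.4 - 96.7 + 139.0 = 333.7
Primary income: -146.2 + 200.6 + 106.9 - 83.4 = 77.9
Secondary income: -179.2 - 39.0 = -218.2
Current account = (-701.4) + 333.7 + 77.9 + (-218.2) = -508.0
(Excluded from the current account — financial account: purchases of foreign government bonds by domestic residents 270.9, foreign purchases of domestic corporate bonds 206.8; capital account: acquisition of foreign patents and trademarks (non-produced assets) 39.7.)

-508.0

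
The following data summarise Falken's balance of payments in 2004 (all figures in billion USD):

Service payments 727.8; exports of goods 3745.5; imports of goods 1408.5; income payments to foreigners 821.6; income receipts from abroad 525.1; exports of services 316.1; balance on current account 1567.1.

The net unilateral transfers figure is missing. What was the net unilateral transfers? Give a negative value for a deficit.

-61.7

Current account = goods balance + services balance + net primary income + net secondary income
Sum of the known components = 1628.8
Net unilateral transfers = CA - (known components) = 1567.1 - 1628.8 = -61.7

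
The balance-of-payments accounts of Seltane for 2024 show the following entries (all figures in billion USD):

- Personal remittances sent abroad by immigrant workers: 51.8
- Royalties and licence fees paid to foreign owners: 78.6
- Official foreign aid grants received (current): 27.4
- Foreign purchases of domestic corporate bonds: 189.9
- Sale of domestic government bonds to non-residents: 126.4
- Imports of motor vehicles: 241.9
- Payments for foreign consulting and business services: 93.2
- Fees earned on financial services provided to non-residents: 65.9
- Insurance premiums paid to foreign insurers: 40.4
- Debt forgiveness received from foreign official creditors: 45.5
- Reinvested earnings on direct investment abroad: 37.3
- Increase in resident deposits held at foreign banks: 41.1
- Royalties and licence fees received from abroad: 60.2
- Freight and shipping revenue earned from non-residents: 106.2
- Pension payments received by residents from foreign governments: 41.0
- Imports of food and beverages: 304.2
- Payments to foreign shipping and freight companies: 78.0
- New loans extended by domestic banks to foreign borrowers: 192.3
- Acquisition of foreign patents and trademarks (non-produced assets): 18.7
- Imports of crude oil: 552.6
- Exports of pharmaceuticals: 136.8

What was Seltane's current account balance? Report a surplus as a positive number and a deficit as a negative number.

-965.9

Goods: 136.8 - 552.6 - 304.2 - 241.9 = -961.9
Services: 60.2 - 40.4 - 93.2 + 106.2 - 78.6 + 65.9 - 78.0 = -57.9
Primary income: 37.3
Secondary income: -51.8 + 41.0 + 27.4 = 16.6
Current account = (-961.9) + (-57.9) + 37.3 + 16.6 = -965.9
(Excluded from the current account — financial account: foreign purchases of domestic corporate bonds 189.9, sale of domestic government bonds to non-residents 126.4, increase in resident deposits held at foreign banks 41.1, new loans extended by domestic banks to foreign borrowers 192.3; capital account: debt forgiveness received from foreign official creditors 45.5, acquisition of foreign patents and trademarks (non-produced assets) 18.7.)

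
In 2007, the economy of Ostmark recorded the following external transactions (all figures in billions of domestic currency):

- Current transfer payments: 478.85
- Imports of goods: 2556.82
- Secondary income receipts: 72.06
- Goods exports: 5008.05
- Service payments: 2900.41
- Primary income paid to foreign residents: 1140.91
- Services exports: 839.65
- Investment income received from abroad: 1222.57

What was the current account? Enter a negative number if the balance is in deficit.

65.34

Goods balance = 5008.05 - 2556.82 = 2451.23
Services balance = 839.65 - 2900.41 = -2060.76
Trade balance (goods + services) = 2451.23 + (-2060.76) = 390.47
Net primary income = 1222.57 - 1140.91 = 81.66
Net secondary income = 72.06 - 478.85 = -406.79
Current account = 390.47 + 81.66 + (-406.79) = 65.34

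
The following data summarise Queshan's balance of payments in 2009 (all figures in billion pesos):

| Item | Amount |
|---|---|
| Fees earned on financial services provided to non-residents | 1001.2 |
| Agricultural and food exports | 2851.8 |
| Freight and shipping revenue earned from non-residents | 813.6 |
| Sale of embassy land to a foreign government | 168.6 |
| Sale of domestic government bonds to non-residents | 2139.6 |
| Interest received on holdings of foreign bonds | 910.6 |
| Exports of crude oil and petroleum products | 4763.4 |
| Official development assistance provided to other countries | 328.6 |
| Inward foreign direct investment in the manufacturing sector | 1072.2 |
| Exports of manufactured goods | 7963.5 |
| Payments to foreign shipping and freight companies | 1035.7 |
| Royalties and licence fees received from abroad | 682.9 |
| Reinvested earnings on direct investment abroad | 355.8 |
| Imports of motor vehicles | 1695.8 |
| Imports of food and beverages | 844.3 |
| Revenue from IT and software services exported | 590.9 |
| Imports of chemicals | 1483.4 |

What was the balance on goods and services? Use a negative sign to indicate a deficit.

13608.1

Goods: 4763.4 - 1695.8 - 844.3 - 1483.4 + 2851.8 + 7963.5 = 11555.2
Services: -1035.7 + 590.9 + 813.6 + 1001.2 + 682.9 = 2052.9
Trade balance = 11555.2 + 2052.9 = 13608.1
(Excluded from the trade balance — capital account: sale of embassy land to a foreign government 168.6; financial account: sale of domestic government bonds to non-residents 2139.6, inward foreign direct investment in the manufacturing sector 1072.2; primary income: interest received on holdings of foreign bonds 910.6, reinvested earnings on direct investment abroad 355.8; secondary income: official development assistance provided to other countries 328.6.)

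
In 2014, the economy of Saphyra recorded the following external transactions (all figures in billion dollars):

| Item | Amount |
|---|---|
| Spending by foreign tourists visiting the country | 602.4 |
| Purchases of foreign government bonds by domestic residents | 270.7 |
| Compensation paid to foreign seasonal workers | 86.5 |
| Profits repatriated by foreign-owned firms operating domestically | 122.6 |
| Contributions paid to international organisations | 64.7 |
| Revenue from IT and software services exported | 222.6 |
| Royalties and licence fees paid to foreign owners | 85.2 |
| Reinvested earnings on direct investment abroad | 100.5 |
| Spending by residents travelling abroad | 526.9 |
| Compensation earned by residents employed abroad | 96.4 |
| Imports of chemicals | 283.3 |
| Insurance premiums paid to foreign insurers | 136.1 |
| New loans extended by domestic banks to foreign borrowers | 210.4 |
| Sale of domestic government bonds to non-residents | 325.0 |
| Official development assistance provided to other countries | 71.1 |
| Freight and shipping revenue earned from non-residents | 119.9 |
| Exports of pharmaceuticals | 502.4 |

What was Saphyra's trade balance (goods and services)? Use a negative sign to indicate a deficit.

415.8

Goods: -283.3 + 502.4 = 219.1
Services: -136.1 + 602.4 + 119.9 - 526.9 + 222.6 - 85.2 = 196.7
Trade balance = 219.1 + 196.7 = 415.8
(Excluded from the trade balance — financial account: purchases of foreign government bonds by domestic residents 270.7, new loans extended by domestic banks to foreign borrowers 210.4, sale of domestic government bonds to non-residents 325.0; primary income: compensation paid to foreign seasonal workers 86.5, profits repatriated by foreign-owned firms operating domestically 122.6, reinvested earnings on direct investment abroad 100.5, compensation earned by residents employed abroad 96.4; secondary income: contributions paid to international organisations 64.7, official development assistance provided to other countries 71.1.)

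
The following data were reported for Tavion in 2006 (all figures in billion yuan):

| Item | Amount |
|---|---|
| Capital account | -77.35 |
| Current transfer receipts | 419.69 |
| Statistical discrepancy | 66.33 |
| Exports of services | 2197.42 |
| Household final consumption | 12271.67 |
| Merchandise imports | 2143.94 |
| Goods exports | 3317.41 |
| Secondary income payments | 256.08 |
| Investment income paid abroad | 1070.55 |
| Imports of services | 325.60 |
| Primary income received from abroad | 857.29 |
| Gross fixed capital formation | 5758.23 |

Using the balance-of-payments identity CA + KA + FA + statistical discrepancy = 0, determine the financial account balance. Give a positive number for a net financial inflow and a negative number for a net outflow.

-2984.62

Goods balance = 3317.41 - 2143.94 = 1173.47
Services balance = 2197.42 - 325.60 = 1871.82
Trade balance (goods + services) = 1173.47 + 1871.82 = 3045.29
Net primary income = 857.29 - 1070.55 = -213.26
Net secondary income = 419.69 - 256.08 = 163.61
Current account = 3045.29 + (-213.26) + 163.61 = 2995.64
Financial account = -(2995.64 + (-77.35) + 66.33) = -2984.62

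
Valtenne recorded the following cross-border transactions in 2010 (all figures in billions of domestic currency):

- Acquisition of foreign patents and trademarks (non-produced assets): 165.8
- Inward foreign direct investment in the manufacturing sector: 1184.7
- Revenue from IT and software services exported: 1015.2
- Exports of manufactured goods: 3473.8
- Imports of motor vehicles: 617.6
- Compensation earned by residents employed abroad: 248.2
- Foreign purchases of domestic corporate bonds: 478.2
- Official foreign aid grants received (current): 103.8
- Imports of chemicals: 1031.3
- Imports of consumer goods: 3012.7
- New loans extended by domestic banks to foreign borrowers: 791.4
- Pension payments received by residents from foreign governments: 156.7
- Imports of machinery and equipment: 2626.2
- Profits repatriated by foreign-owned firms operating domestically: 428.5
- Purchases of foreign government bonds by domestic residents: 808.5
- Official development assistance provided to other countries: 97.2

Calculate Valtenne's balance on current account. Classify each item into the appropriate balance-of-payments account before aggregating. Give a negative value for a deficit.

-2815.8

Goods: -2626.2 - 3012.7 - 1031.3 + 3473.8 - 617.6 = -3814.0
Services: 1015.2
Primary income: 248.2 - 428.5 = -180.3
Secondary income: 103.8 - 97.2 + 156.7 = 163.3
Current account = (-3814.0) + 1015.2 + (-180.3) + 163.3 = -2815.8
(Excluded from the current account — capital account: acquisition of foreign patents and trademarks (non-produced assets) 165.8; financial account: inward foreign direct investment in the manufacturing sector 1184.7, foreign purchases of domestic corporate bonds 478.2, new loans extended by domestic banks to foreign borrowers 791.4, purchases of foreign government bonds by domestic residents 808.5.)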